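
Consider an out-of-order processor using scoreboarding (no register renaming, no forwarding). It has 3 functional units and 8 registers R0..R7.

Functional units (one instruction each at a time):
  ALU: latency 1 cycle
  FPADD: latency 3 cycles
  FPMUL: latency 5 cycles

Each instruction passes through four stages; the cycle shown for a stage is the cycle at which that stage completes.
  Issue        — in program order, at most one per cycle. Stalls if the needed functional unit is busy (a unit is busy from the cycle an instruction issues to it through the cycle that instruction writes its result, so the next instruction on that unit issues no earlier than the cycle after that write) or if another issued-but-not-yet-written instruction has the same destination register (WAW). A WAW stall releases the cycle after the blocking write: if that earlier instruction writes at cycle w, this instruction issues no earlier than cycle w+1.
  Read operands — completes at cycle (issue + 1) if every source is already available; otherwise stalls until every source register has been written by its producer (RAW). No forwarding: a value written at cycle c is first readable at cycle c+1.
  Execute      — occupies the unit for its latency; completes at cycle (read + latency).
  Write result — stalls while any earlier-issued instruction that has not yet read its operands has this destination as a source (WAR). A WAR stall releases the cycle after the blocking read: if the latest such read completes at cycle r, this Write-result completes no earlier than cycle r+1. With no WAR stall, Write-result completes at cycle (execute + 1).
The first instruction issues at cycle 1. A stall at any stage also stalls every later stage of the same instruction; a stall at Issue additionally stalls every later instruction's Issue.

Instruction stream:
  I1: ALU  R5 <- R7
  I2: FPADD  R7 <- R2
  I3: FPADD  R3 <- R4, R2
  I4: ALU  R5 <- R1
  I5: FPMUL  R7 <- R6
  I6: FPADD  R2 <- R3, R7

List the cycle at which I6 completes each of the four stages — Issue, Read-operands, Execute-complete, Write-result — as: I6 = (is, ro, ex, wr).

I6 = (14, 18, 21, 22)

[1] I1 dispatched to ALU
[2] I1 operands ready · I2 dispatched to FPADD
[3] I1 complete · I2 operands ready
[4] R5←I1
[6] I2 complete
[7] R7←I2
[8] I3 dispatched to FPADD
[9] I3 operands ready · I4 dispatched to ALU
[10] I4 operands ready · I5 dispatched to FPMUL
[11] I4 complete · I5 operands ready
[12] I3 complete · R5←I4
[13] R3←I3
[14] I6 dispatched to FPADD
[16] I5 complete
[17] R7←I5
[18] I6 operands ready
[21] I6 complete
[22] R2←I6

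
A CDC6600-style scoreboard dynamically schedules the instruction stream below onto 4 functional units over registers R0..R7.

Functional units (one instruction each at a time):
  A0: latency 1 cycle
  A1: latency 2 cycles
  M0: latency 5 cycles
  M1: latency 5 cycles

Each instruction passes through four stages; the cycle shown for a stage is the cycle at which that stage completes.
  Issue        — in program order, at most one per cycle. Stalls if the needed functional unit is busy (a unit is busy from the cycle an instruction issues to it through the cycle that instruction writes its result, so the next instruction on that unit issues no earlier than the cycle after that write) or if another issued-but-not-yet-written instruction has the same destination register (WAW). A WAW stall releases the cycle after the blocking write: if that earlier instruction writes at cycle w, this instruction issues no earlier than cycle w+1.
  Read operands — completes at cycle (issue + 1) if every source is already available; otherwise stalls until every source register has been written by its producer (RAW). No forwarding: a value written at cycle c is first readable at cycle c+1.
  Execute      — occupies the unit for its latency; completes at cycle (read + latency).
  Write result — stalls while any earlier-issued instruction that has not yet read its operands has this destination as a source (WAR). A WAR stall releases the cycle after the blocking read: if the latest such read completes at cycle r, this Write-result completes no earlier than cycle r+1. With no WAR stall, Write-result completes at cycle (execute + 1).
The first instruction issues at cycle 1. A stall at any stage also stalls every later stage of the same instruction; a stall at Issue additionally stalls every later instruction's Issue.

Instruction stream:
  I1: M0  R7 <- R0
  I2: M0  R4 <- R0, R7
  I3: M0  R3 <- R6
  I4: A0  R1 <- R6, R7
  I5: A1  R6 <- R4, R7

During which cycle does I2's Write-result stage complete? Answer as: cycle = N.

cycle = 16

c1: I1 issues→M0
c2: I1 reads
c7: I1 exec-done
c8: I1 writes R7
c9: I2 issues→M0
c10: I2 reads
c15: I2 exec-done
c16: I2 writes R4
c17: I3 issues→M0
c18: I3 reads; I4 issues→A0
c19: I4 reads; I5 issues→A1
c20: I4 exec-done; I5 reads
c21: I4 writes R1
c22: I5 exec-done
c23: I3 exec-done; I5 writes R6
c24: I3 writes R3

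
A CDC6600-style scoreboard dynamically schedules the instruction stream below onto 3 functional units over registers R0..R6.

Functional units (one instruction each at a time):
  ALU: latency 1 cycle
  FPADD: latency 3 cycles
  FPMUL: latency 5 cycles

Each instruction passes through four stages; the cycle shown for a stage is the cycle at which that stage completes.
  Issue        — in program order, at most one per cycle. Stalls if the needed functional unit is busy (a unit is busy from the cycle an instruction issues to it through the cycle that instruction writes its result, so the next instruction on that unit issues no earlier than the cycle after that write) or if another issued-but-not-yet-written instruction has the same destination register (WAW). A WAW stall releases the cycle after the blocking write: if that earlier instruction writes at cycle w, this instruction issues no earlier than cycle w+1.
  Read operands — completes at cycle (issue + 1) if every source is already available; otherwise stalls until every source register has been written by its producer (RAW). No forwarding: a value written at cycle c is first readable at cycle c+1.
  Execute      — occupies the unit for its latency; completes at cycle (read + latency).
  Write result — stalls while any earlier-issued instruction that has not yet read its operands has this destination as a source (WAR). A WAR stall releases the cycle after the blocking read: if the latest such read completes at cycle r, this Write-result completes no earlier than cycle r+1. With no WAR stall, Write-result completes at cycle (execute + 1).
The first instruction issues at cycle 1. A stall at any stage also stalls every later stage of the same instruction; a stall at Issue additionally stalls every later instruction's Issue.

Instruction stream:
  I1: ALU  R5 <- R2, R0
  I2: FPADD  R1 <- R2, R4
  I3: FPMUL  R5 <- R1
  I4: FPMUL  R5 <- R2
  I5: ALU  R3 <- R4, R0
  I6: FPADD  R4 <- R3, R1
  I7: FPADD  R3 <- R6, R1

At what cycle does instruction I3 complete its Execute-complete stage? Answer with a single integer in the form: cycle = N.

I1: IS=1 RO=2 EX=3 WR=4
I2: IS=2 RO=3 EX=6 WR=7
I3: IS=5 RO=8 EX=13 WR=14  [WAW R5: wait I1 write@4; RAW R1: wait I2 write@7]
I4: IS=15 RO=16 EX=21 WR=22  [struct: FPMUL busy until I3 writes@14]
I5: IS=16 RO=17 EX=18 WR=19
I6: IS=17 RO=20 EX=23 WR=24  [RAW R3: wait I5 write@19]
I7: IS=25 RO=26 EX=29 WR=30  [struct: FPADD busy until I6 writes@24]

cycle = 13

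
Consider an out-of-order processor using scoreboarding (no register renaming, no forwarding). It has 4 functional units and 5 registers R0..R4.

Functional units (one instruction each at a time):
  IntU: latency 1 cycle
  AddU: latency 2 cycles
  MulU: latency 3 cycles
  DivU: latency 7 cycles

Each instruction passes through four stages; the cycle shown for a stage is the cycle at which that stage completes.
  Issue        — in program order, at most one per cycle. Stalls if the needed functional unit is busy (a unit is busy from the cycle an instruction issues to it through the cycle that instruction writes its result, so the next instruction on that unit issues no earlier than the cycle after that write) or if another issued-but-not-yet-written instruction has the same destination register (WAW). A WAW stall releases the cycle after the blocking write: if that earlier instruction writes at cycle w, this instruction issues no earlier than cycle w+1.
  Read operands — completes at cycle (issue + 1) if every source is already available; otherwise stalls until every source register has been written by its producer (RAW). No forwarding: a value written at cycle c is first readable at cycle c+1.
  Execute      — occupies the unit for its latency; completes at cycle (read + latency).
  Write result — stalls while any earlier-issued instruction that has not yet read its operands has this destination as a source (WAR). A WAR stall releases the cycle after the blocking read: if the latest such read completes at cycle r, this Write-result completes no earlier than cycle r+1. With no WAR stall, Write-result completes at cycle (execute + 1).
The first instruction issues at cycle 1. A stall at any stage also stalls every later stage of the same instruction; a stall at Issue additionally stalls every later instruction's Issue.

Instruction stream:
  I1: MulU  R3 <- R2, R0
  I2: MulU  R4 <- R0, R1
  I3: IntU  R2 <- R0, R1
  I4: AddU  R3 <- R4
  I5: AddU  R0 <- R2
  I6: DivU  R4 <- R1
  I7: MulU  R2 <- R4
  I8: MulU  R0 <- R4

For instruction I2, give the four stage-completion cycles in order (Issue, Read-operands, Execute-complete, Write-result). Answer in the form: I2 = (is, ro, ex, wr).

cycle 1: I1 issues→MulU
cycle 2: I1 reads
cycle 5: I1 exec-done
cycle 6: I1 writes R3
cycle 7: I2 issues→MulU
cycle 8: I2 reads; I3 issues→IntU
cycle 9: I3 reads; I4 issues→AddU
cycle 10: I3 exec-done
cycle 11: I2 exec-done; I3 writes R2
cycle 12: I2 writes R4
cycle 13: I4 reads
cycle 15: I4 exec-done
cycle 16: I4 writes R3
cycle 17: I5 issues→AddU
cycle 18: I5 reads; I6 issues→DivU
cycle 19: I6 reads; I7 issues→MulU
cycle 20: I5 exec-done
cycle 21: I5 writes R0
cycle 26: I6 exec-done
cycle 27: I6 writes R4
cycle 28: I7 reads
cycle 31: I7 exec-done
cycle 32: I7 writes R2
cycle 33: I8 issues→MulU
cycle 34: I8 reads
cycle 37: I8 exec-done
cycle 38: I8 writes R0

I2 = (7, 8, 11, 12)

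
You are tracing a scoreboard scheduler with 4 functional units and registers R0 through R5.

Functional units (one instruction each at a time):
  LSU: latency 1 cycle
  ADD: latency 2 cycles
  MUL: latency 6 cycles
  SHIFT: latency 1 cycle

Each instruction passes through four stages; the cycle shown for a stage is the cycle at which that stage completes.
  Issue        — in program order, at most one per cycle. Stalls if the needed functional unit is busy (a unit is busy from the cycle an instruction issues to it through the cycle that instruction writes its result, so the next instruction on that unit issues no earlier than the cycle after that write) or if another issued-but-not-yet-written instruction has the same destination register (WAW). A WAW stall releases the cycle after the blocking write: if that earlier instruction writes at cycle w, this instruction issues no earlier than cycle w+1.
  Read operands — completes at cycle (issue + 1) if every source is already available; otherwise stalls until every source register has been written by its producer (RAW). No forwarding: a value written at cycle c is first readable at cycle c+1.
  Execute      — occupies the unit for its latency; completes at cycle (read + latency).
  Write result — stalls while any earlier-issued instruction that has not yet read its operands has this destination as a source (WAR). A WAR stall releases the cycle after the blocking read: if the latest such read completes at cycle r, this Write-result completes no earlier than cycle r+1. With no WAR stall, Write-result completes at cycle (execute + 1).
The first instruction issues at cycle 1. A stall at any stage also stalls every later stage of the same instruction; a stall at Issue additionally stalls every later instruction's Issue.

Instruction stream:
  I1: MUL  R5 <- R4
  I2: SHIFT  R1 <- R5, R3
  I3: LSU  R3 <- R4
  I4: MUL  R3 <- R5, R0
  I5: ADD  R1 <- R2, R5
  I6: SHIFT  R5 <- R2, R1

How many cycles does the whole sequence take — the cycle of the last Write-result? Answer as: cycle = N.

cycle = 20

[I1] 1/2/8/9
[I2] 2/10/11/12  (RAW R5: wait I1 write@9)
[I3] 3/4/5/11  (WAR R3: wait I2 read@10)
[I4] 12/13/19/20  (WAW R3: wait I3 write@11)
[I5] 13/14/16/17
[I6] 14/18/19/20  (RAW R1: wait I5 write@17)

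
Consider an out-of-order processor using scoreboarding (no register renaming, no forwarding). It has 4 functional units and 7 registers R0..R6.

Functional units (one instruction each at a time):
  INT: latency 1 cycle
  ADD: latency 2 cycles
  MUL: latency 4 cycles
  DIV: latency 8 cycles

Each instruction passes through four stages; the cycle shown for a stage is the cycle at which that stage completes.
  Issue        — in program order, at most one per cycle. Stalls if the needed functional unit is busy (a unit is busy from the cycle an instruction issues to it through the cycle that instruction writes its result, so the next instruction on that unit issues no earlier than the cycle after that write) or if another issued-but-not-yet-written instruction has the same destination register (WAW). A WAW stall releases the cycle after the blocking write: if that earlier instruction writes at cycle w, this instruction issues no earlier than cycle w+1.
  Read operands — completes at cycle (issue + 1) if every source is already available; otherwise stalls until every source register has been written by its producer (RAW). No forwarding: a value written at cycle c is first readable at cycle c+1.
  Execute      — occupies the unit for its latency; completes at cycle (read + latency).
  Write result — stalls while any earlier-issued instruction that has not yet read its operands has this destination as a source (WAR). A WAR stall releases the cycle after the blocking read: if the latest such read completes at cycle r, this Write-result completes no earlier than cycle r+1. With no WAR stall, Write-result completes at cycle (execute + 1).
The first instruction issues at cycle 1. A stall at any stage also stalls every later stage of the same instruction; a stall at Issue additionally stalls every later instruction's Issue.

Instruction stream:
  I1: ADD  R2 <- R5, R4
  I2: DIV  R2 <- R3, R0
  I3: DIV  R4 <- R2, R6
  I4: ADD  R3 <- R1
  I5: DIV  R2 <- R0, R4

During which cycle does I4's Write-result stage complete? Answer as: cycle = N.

cycle = 22

[1] issue I1 (ADD)
[2] I1 read-ops
[4] I1 finished on ADD
[5] I1→R2
[6] issue I2 (DIV)
[7] I2 read-ops
[15] I2 finished on DIV
[16] I2→R2
[17] issue I3 (DIV)
[18] I3 read-ops, issue I4 (ADD)
[19] I4 read-ops
[21] I4 finished on ADD
[22] I4→R3
[26] I3 finished on DIV
[27] I3→R4
[28] issue I5 (DIV)
[29] I5 read-ops
[37] I5 finished on DIV
[38] I5→R2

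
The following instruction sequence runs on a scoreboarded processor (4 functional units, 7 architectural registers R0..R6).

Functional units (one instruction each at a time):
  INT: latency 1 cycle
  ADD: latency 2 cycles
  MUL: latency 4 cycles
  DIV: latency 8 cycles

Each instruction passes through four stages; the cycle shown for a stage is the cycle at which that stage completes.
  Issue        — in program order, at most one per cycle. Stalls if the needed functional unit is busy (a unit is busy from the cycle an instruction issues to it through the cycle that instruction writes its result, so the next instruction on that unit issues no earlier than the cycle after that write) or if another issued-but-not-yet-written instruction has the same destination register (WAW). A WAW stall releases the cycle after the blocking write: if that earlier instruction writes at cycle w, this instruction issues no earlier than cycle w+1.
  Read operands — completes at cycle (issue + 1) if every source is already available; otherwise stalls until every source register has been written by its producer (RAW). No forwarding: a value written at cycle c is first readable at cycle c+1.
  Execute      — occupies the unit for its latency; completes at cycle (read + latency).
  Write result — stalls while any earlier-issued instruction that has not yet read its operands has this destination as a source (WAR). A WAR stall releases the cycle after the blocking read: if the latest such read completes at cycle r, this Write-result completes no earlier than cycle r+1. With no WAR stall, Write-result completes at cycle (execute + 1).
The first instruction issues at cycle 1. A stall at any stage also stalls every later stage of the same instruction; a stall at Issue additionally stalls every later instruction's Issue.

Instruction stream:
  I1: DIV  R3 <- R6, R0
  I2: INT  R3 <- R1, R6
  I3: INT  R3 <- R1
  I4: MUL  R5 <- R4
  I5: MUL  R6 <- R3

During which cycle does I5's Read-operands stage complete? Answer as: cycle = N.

c1: I1 dispatched to DIV
c2: I1 operands ready
c10: I1 complete
c11: R3←I1
c12: I2 dispatched to INT
c13: I2 operands ready
c14: I2 complete
c15: R3←I2
c16: I3 dispatched to INT
c17: I3 operands ready, I4 dispatched to MUL
c18: I3 complete, I4 operands ready
c19: R3←I3
c22: I4 complete
c23: R5←I4
c24: I5 dispatched to MUL
c25: I5 operands ready
c29: I5 complete
c30: R6←I5

cycle = 25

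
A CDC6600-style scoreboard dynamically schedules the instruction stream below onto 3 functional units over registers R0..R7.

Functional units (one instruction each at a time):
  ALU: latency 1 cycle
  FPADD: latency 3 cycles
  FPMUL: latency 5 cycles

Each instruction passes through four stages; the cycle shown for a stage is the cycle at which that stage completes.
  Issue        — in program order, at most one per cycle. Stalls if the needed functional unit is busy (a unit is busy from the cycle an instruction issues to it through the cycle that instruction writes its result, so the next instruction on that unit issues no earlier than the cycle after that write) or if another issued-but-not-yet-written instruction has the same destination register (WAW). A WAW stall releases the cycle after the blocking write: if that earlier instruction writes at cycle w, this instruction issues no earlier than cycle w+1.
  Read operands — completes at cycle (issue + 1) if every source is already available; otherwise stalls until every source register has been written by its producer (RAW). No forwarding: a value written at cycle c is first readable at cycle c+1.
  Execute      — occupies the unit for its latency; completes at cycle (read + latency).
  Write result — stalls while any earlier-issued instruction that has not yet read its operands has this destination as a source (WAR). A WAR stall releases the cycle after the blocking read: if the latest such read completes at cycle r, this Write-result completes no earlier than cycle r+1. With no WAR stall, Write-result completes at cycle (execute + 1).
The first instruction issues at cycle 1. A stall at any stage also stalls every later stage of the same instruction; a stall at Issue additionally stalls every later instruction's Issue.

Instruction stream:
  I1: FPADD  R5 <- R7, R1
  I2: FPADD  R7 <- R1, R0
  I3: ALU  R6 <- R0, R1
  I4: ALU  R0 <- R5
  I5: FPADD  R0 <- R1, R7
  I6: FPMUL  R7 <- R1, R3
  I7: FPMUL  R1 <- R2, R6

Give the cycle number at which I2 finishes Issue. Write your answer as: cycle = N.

[I1] 1/2/5/6
[I2] 7/8/11/12  (struct: FPADD busy until I1 writes@6)
[I3] 8/9/10/11
[I4] 12/13/14/15  (struct: ALU busy until I3 writes@11)
[I5] 16/17/20/21  (WAW R0: wait I4 write@15)
[I6] 17/18/23/24
[I7] 25/26/31/32  (struct: FPMUL busy until I6 writes@24)

cycle = 7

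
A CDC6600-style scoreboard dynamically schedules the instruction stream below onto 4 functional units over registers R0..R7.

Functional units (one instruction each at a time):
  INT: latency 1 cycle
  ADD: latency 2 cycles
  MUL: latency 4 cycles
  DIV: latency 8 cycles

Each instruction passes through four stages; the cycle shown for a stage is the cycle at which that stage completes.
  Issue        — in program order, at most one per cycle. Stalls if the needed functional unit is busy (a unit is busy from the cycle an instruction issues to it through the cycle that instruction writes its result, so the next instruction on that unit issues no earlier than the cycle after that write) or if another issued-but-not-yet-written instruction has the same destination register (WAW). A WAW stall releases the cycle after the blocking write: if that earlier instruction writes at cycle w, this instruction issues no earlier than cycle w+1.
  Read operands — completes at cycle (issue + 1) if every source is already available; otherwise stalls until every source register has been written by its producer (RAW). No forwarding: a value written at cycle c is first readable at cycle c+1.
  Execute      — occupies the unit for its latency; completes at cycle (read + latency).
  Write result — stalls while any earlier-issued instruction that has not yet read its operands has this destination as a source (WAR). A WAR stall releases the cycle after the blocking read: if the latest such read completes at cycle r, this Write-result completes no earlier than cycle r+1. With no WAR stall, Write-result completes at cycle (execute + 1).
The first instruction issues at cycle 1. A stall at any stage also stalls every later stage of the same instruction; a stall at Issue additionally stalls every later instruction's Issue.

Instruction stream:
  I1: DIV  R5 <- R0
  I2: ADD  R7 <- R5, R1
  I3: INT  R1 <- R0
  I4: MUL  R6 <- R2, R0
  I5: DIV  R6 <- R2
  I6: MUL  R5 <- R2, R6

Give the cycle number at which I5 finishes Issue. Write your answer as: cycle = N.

cycle = 12

cycle 1: I1→DIV
cycle 2: I1 RO | I2→ADD
cycle 3: I3→INT
cycle 4: I3 RO | I4→MUL
cycle 5: I3 EX | I4 RO
cycle 9: I4 EX
cycle 10: I1 EX | I4 WR R6
cycle 11: I1 WR R5
cycle 12: I2 RO | I5→DIV
cycle 13: I3 WR R1 | I5 RO | I6→MUL
cycle 14: I2 EX
cycle 15: I2 WR R7
cycle 21: I5 EX
cycle 22: I5 WR R6
cycle 23: I6 RO
cycle 27: I6 EX
cycle 28: I6 WR R5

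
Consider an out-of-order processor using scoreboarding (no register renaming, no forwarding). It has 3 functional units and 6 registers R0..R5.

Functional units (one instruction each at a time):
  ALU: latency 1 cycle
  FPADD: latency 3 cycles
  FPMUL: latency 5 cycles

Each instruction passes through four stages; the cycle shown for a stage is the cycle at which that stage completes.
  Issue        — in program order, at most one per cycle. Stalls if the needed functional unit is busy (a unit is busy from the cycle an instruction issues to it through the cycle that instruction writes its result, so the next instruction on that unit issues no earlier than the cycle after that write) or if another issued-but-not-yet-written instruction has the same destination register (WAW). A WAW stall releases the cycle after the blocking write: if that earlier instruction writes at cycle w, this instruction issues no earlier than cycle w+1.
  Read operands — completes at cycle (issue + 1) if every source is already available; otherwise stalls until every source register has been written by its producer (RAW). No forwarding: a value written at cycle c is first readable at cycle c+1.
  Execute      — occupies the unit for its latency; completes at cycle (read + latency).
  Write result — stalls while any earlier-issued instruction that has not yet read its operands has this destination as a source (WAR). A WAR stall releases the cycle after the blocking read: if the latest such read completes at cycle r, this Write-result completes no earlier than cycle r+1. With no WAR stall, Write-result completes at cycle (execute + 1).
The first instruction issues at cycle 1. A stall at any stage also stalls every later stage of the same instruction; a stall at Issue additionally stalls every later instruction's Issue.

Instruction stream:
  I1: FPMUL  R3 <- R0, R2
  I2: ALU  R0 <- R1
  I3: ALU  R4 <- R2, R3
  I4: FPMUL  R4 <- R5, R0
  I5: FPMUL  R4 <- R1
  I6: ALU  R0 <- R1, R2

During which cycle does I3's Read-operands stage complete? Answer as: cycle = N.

[I1] 1/2/7/8
[I2] 2/3/4/5
[I3] 6/9/10/11  (struct: ALU busy until I2 writes@5; RAW R3: wait I1 write@8)
[I4] 12/13/18/19  (WAW R4: wait I3 write@11)
[I5] 20/21/26/27  (struct: FPMUL busy until I4 writes@19)
[I6] 21/22/23/24

cycle = 9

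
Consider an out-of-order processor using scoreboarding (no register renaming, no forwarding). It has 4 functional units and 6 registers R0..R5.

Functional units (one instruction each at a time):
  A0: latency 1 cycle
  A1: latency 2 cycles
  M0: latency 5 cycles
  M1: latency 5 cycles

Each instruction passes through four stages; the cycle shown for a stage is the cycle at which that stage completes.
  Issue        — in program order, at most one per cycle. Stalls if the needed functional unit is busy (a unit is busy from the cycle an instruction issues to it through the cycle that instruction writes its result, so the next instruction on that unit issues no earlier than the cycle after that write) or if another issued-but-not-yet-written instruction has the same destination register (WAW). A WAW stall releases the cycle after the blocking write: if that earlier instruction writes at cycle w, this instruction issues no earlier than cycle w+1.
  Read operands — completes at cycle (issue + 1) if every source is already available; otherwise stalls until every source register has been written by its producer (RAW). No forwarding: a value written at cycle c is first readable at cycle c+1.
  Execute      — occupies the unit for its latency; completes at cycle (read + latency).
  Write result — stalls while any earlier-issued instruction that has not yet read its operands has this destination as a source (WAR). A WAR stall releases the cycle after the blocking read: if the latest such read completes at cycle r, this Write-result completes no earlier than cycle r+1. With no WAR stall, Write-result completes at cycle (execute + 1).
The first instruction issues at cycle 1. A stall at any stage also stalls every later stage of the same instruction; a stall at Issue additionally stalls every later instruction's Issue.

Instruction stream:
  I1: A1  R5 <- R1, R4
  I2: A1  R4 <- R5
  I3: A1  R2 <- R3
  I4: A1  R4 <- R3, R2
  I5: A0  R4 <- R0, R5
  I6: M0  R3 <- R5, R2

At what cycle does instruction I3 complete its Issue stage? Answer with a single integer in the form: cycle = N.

t=1  I1→A1
t=2  I1 RO
t=4  I1 EX
t=5  I1 WR R5
t=6  I2→A1
t=7  I2 RO
t=9  I2 EX
t=10  I2 WR R4
t=11  I3→A1
t=12  I3 RO
t=14  I3 EX
t=15  I3 WR R2
t=16  I4→A1
t=17  I4 RO
t=19  I4 EX
t=20  I4 WR R4
t=21  I5→A0
t=22  I5 RO; I6→M0
t=23  I5 EX; I6 RO
t=24  I5 WR R4
t=28  I6 EX
t=29  I6 WR R3

cycle = 11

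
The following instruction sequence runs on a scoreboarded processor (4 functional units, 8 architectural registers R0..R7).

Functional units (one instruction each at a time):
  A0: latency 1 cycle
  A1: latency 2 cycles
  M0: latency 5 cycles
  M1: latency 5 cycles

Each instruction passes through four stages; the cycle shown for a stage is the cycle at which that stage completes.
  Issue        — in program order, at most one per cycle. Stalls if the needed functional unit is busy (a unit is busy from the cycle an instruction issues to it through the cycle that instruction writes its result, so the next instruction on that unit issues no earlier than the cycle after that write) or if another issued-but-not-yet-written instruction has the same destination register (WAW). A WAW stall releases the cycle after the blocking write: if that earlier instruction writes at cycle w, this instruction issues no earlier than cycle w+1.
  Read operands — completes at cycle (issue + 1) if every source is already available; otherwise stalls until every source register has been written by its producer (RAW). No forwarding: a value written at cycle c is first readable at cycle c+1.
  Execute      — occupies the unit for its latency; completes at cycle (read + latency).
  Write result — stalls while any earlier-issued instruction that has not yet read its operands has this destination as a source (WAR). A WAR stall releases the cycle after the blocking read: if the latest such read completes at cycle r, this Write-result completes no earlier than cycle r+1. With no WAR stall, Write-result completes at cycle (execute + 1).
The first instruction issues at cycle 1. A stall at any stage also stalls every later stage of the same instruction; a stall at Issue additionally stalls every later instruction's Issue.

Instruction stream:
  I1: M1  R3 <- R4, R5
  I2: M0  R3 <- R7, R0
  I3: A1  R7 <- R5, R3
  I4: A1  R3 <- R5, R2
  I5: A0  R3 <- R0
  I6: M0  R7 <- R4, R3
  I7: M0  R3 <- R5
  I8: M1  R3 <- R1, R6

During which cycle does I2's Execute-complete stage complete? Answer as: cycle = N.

cycle = 15

c1: issue I1 (M1)
c2: I1 read-ops
c7: I1 finished on M1
c8: I1→R3
c9: issue I2 (M0)
c10: I2 read-ops; issue I3 (A1)
c15: I2 finished on M0
c16: I2→R3
c17: I3 read-ops
c19: I3 finished on A1
c20: I3→R7
c21: issue I4 (A1)
c22: I4 read-ops
c24: I4 finished on A1
c25: I4→R3
c26: issue I5 (A0)
c27: I5 read-ops; issue I6 (M0)
c28: I5 finished on A0
c29: I5→R3
c30: I6 read-ops
c35: I6 finished on M0
c36: I6→R7
c37: issue I7 (M0)
c38: I7 read-ops
c43: I7 finished on M0
c44: I7→R3
c45: issue I8 (M1)
c46: I8 read-ops
c51: I8 finished on M1
c52: I8→R3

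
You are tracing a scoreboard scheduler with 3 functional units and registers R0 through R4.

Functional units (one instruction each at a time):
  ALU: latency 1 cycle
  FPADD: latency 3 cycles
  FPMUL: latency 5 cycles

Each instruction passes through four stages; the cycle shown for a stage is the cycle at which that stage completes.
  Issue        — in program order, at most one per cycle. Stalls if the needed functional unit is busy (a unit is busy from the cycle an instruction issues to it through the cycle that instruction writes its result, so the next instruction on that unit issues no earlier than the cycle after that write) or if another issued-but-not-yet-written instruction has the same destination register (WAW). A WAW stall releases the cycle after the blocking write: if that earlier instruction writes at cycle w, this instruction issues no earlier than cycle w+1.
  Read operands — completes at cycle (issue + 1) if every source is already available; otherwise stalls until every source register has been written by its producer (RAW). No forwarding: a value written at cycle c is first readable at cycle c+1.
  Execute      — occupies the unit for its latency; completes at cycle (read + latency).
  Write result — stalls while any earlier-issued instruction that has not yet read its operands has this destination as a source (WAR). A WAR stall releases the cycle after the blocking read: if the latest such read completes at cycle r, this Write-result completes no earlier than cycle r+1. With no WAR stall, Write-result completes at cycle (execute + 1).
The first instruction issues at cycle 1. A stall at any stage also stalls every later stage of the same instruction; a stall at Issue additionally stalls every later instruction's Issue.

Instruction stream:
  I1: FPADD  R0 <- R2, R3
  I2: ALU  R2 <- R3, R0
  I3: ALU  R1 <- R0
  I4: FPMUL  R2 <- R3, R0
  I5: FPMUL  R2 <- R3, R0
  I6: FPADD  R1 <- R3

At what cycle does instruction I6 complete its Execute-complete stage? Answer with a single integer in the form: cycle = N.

cycle = 24

t=1  I1 issues→FPADD
t=2  I1 reads · I2 issues→ALU
t=5  I1 exec-done
t=6  I1 writes R0
t=7  I2 reads
t=8  I2 exec-done
t=9  I2 writes R2
t=10  I3 issues→ALU
t=11  I3 reads · I4 issues→FPMUL
t=12  I3 exec-done · I4 reads
t=13  I3 writes R1
t=17  I4 exec-done
t=18  I4 writes R2
t=19  I5 issues→FPMUL
t=20  I5 reads · I6 issues→FPADD
t=21  I6 reads
t=24  I6 exec-done
t=25  I5 exec-done · I6 writes R1
t=26  I5 writes R2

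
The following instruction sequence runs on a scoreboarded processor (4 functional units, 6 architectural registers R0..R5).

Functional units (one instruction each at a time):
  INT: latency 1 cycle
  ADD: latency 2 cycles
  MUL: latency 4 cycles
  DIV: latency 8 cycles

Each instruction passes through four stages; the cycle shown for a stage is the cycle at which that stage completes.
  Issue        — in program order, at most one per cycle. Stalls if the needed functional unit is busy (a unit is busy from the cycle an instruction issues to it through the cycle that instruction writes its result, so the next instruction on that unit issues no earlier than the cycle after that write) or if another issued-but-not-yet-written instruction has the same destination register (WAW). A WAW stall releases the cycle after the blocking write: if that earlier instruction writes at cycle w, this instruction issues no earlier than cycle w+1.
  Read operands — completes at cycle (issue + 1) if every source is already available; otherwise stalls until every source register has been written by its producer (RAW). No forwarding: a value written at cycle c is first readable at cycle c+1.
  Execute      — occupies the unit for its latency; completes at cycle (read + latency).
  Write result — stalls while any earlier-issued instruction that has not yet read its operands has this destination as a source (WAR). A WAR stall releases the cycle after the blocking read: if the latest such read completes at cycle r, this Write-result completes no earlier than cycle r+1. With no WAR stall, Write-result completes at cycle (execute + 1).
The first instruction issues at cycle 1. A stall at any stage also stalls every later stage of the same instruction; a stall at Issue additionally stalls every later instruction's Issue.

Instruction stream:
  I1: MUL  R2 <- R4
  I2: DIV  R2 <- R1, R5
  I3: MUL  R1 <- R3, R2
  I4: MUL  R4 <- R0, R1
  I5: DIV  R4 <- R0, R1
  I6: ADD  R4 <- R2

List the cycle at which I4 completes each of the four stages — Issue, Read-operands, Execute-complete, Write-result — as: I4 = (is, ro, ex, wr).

I4 = (25, 26, 30, 31)

c1: I1 issues→MUL
c2: I1 reads
c6: I1 exec-done
c7: I1 writes R2
c8: I2 issues→DIV
c9: I2 reads | I3 issues→MUL
c17: I2 exec-done
c18: I2 writes R2
c19: I3 reads
c23: I3 exec-done
c24: I3 writes R1
c25: I4 issues→MUL
c26: I4 reads
c30: I4 exec-done
c31: I4 writes R4
c32: I5 issues→DIV
c33: I5 reads
c41: I5 exec-done
c42: I5 writes R4
c43: I6 issues→ADD
c44: I6 reads
c46: I6 exec-done
c47: I6 writes R4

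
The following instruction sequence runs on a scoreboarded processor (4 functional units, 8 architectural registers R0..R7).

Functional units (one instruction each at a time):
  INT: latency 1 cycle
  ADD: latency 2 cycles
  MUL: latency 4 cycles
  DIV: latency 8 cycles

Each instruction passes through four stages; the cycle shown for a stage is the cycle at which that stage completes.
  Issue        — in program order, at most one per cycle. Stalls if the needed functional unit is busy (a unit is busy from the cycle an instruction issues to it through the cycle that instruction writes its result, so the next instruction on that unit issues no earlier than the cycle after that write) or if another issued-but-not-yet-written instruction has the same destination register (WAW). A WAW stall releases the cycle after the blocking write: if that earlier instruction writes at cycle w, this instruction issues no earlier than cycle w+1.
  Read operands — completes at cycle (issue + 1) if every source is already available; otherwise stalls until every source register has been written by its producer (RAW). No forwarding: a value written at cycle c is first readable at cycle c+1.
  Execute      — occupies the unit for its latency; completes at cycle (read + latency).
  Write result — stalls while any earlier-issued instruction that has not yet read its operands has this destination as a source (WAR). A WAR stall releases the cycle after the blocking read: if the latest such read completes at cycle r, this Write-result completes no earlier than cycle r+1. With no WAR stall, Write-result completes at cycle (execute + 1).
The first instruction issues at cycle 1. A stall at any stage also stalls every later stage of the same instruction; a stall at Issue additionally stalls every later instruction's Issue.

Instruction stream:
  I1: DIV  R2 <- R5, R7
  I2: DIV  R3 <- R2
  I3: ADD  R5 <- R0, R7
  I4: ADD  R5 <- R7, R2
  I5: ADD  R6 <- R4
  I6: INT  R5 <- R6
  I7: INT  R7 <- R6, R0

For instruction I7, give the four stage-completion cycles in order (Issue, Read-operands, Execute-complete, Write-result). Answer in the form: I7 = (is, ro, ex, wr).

I7 = (31, 32, 33, 34)

I1: IS=1 RO=2 EX=10 WR=11
I2: IS=12 RO=13 EX=21 WR=22  [struct: DIV busy until I1 writes@11]
I3: IS=13 RO=14 EX=16 WR=17
I4: IS=18 RO=19 EX=21 WR=22  [struct: ADD busy until I3 writes@17]
I5: IS=23 RO=24 EX=26 WR=27  [struct: ADD busy until I4 writes@22]
I6: IS=24 RO=28 EX=29 WR=30  [RAW R6: wait I5 write@27]
I7: IS=31 RO=32 EX=33 WR=34  [struct: INT busy until I6 writes@30]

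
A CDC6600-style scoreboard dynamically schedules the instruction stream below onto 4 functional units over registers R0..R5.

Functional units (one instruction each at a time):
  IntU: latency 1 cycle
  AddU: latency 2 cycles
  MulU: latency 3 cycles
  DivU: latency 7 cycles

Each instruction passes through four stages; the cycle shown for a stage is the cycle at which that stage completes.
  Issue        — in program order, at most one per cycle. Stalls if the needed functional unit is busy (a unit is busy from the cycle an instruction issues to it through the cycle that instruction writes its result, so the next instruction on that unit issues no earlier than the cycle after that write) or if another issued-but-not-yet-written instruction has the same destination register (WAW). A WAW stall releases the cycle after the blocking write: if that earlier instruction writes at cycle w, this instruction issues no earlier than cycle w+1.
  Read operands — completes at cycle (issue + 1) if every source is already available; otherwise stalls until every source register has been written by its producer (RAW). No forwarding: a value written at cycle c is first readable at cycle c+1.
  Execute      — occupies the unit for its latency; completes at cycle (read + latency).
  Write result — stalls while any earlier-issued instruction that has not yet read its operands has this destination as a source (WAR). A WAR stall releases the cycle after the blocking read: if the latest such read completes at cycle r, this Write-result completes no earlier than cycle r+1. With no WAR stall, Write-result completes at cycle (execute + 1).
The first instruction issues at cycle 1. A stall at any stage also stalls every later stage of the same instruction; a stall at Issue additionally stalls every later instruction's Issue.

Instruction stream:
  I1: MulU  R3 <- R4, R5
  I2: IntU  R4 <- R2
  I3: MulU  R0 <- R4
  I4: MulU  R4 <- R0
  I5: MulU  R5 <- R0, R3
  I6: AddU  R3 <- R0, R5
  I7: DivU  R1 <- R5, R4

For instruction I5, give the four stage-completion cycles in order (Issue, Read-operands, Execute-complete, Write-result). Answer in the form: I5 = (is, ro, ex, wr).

I1 -> (1, 2, 5, 6)
I2 -> (2, 3, 4, 5)
I3 -> (7, 8, 11, 12)  // struct: MulU busy until I1 writes@6
I4 -> (13, 14, 17, 18)  // struct: MulU busy until I3 writes@12
I5 -> (19, 20, 23, 24)  // struct: MulU busy until I4 writes@18
I6 -> (20, 25, 27, 28)  // RAW R5: wait I5 write@24
I7 -> (21, 25, 32, 33)  // RAW R5: wait I5 write@24

I5 = (19, 20, 23, 24)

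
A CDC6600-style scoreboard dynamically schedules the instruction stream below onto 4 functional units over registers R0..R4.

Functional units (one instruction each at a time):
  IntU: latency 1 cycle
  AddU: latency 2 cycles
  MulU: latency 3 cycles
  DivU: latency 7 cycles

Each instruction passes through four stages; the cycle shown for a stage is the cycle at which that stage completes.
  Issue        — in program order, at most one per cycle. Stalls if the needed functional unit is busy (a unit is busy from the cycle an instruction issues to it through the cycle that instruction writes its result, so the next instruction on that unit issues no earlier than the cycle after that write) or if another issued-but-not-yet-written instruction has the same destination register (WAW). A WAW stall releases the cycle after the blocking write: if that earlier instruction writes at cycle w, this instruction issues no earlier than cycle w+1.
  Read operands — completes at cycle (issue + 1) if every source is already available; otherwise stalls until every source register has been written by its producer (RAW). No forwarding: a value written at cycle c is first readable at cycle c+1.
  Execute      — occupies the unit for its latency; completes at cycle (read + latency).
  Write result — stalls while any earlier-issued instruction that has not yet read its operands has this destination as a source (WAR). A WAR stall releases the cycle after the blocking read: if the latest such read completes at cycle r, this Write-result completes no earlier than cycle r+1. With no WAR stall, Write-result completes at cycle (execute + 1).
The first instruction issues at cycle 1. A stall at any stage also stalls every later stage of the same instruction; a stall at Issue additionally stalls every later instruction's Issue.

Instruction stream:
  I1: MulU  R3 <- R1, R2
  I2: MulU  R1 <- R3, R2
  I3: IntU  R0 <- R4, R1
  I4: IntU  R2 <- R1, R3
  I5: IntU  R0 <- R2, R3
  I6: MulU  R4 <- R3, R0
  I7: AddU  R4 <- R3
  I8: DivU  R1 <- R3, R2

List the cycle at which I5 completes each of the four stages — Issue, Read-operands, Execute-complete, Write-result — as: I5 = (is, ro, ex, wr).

I5 = (20, 21, 22, 23)

I1 -> (1, 2, 5, 6)
I2 -> (7, 8, 11, 12)  // struct: MulU busy until I1 writes@6
I3 -> (8, 13, 14, 15)  // RAW R1: wait I2 write@12
I4 -> (16, 17, 18, 19)  // struct: IntU busy until I3 writes@15
I5 -> (20, 21, 22, 23)  // struct: IntU busy until I4 writes@19
I6 -> (21, 24, 27, 28)  // RAW R0: wait I5 write@23
I7 -> (29, 30, 32, 33)  // WAW R4: wait I6 write@28
I8 -> (30, 31, 38, 39)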